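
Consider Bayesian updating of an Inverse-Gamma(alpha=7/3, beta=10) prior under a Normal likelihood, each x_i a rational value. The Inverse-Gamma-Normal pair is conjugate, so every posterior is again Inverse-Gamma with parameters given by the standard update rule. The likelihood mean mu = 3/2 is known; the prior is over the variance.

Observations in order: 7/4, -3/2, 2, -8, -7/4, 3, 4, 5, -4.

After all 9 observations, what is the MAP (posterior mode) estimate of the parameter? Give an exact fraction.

obs 1: x=7/4 → posterior Inverse-Gamma(17/6, 321/32)
obs 2: x=-3/2 → posterior Inverse-Gamma(10/3, 465/32)
obs 3: x=2 → posterior Inverse-Gamma(23/6, 469/32)
obs 4: x=-8 → posterior Inverse-Gamma(13/3, 1913/32)
obs 5: x=-7/4 → posterior Inverse-Gamma(29/6, 1041/16)
obs 6: x=3 → posterior Inverse-Gamma(16/3, 1059/16)
obs 7: x=4 → posterior Inverse-Gamma(35/6, 1109/16)
obs 8: x=5 → posterior Inverse-Gamma(19/3, 1207/16)
obs 9: x=-4 → posterior Inverse-Gamma(41/6, 1449/16)

4347/376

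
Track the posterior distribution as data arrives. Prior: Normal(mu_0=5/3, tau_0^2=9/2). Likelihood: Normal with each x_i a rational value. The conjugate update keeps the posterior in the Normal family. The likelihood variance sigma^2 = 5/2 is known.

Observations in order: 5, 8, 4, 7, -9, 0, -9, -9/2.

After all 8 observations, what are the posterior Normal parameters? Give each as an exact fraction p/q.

mu_0=131/462, tau_0^2=45/154

obs 1: x=5 → posterior Normal(80/21, 45/28)
obs 2: x=8 → posterior Normal(376/69, 45/46)
obs 3: x=4 → posterior Normal(121/24, 45/64)
obs 4: x=7 → posterior Normal(673/123, 45/82)
obs 5: x=-9 → posterior Normal(43/15, 9/20)
obs 6: x=0 → posterior Normal(430/177, 45/118)
obs 7: x=-9 → posterior Normal(11/12, 45/136)
obs 8: x=-9/2 → posterior Normal(131/462, 45/154)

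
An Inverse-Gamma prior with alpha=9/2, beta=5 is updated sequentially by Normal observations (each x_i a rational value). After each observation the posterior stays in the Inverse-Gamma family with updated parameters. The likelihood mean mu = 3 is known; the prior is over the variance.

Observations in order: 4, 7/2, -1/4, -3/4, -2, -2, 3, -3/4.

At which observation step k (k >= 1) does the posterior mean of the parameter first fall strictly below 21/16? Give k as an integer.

k = 2

obs 1: x=4 → posterior Inverse-Gamma(5, 11/2)
obs 2: x=7/2 → posterior Inverse-Gamma(11/2, 45/8)
obs 3: x=-1/4 → posterior Inverse-Gamma(6, 349/32)
obs 4: x=-3/4 → posterior Inverse-Gamma(13/2, 287/16)
obs 5: x=-2 → posterior Inverse-Gamma(7, 487/16)
obs 6: x=-2 → posterior Inverse-Gamma(15/2, 687/16)
obs 7: x=3 → posterior Inverse-Gamma(8, 687/16)
obs 8: x=-3/4 → posterior Inverse-Gamma(17/2, 1599/32)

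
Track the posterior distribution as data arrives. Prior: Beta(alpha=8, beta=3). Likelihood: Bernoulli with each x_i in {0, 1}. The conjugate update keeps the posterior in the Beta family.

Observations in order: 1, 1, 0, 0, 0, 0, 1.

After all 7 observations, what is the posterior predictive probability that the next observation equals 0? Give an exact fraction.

obs 1: x=1 → posterior Beta(9, 3)
obs 2: x=1 → posterior Beta(10, 3)
obs 3: x=0 → posterior Beta(10, 4)
obs 4: x=0 → posterior Beta(10, 5)
obs 5: x=0 → posterior Beta(10, 6)
obs 6: x=0 → posterior Beta(10, 7)
obs 7: x=1 → posterior Beta(11, 7)

7/18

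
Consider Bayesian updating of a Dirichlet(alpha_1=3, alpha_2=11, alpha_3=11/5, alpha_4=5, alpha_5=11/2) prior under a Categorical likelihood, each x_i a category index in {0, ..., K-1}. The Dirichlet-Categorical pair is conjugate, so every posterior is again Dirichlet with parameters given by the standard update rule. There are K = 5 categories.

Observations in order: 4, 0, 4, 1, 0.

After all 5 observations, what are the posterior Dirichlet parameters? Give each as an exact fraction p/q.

obs 1: x=4 → posterior Dirichlet(3, 11, 11/5, 5, 13/2)
obs 2: x=0 → posterior Dirichlet(4, 11, 11/5, 5, 13/2)
obs 3: x=4 → posterior Dirichlet(4, 11, 11/5, 5, 15/2)
obs 4: x=1 → posterior Dirichlet(4, 12, 11/5, 5, 15/2)
obs 5: x=0 → posterior Dirichlet(5, 12, 11/5, 5, 15/2)

alpha_1=5, alpha_2=12, alpha_3=11/5, alpha_4=5, alpha_5=15/2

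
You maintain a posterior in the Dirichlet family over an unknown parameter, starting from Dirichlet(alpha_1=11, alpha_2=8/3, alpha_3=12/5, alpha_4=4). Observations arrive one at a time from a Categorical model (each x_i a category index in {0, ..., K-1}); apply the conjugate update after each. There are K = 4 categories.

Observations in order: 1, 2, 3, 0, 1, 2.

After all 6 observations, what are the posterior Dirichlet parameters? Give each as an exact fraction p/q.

alpha_1=12, alpha_2=14/3, alpha_3=22/5, alpha_4=5

obs 1: x=1 → posterior Dirichlet(11, 11/3, 12/5, 4)
obs 2: x=2 → posterior Dirichlet(11, 11/3, 17/5, 4)
obs 3: x=3 → posterior Dirichlet(11, 11/3, 17/5, 5)
obs 4: x=0 → posterior Dirichlet(12, 11/3, 17/5, 5)
obs 5: x=1 → posterior Dirichlet(12, 14/3, 17/5, 5)
obs 6: x=2 → posterior Dirichlet(12, 14/3, 22/5, 5)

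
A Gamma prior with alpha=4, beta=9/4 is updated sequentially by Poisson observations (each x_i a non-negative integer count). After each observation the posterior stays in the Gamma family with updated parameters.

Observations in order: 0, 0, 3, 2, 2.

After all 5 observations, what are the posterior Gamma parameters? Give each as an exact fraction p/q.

alpha=11, beta=29/4

obs 1: x=0 → posterior Gamma(4, 13/4)
obs 2: x=0 → posterior Gamma(4, 17/4)
obs 3: x=3 → posterior Gamma(7, 21/4)
obs 4: x=2 → posterior Gamma(9, 25/4)
obs 5: x=2 → posterior Gamma(11, 29/4)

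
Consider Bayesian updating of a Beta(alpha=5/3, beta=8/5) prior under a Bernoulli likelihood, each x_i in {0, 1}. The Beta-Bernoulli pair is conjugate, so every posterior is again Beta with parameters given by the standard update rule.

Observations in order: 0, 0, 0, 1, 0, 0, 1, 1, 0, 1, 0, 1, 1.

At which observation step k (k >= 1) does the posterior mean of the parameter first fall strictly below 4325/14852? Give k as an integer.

k = 3

obs 1: x=0 → posterior Beta(5/3, 13/5)
obs 2: x=0 → posterior Beta(5/3, 18/5)
obs 3: x=0 → posterior Beta(5/3, 23/5)
obs 4: x=1 → posterior Beta(8/3, 23/5)
obs 5: x=0 → posterior Beta(8/3, 28/5)
obs 6: x=0 → posterior Beta(8/3, 33/5)
obs 7: x=1 → posterior Beta(11/3, 33/5)
obs 8: x=1 → posterior Beta(14/3, 33/5)
obs 9: x=0 → posterior Beta(14/3, 38/5)
obs 10: x=1 → posterior Beta(17/3, 38/5)
obs 11: x=0 → posterior Beta(17/3, 43/5)
obs 12: x=1 → posterior Beta(20/3, 43/5)
obs 13: x=1 → posterior Beta(23/3, 43/5)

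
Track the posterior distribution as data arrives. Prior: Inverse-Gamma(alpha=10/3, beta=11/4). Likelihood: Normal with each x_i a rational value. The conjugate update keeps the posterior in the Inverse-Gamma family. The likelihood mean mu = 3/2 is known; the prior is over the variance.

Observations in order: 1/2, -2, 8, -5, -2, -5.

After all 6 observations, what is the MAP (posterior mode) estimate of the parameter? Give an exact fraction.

1893/176

obs 1: x=1/2 → posterior Inverse-Gamma(23/6, 13/4)
obs 2: x=-2 → posterior Inverse-Gamma(13/3, 75/8)
obs 3: x=8 → posterior Inverse-Gamma(29/6, 61/2)
obs 4: x=-5 → posterior Inverse-Gamma(16/3, 413/8)
obs 5: x=-2 → posterior Inverse-Gamma(35/6, 231/4)
obs 6: x=-5 → posterior Inverse-Gamma(19/3, 631/8)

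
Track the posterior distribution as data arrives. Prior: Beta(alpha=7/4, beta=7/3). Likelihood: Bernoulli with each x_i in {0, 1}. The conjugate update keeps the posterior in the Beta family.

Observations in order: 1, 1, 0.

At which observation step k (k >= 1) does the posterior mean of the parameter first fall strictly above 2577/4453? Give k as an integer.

obs 1: x=1 → posterior Beta(11/4, 7/3)
obs 2: x=1 → posterior Beta(15/4, 7/3)
obs 3: x=0 → posterior Beta(15/4, 10/3)

k = 2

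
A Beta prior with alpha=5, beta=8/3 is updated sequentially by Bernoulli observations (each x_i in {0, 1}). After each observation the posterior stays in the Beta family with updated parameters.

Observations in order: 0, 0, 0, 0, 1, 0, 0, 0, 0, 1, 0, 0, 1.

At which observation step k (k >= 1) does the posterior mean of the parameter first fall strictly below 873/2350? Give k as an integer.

k = 9

obs 1: x=0 → posterior Beta(5, 11/3)
obs 2: x=0 → posterior Beta(5, 14/3)
obs 3: x=0 → posterior Beta(5, 17/3)
obs 4: x=0 → posterior Beta(5, 20/3)
obs 5: x=1 → posterior Beta(6, 20/3)
obs 6: x=0 → posterior Beta(6, 23/3)
obs 7: x=0 → posterior Beta(6, 26/3)
obs 8: x=0 → posterior Beta(6, 29/3)
obs 9: x=0 → posterior Beta(6, 32/3)
obs 10: x=1 → posterior Beta(7, 32/3)
obs 11: x=0 → posterior Beta(7, 35/3)
obs 12: x=0 → posterior Beta(7, 38/3)
obs 13: x=1 → posterior Beta(8, 38/3)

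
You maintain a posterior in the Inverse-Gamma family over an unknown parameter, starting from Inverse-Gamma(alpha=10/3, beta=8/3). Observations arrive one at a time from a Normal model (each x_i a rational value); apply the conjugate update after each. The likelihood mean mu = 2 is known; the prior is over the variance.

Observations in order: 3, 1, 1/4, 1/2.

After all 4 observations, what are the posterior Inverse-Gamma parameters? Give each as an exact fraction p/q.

alpha=16/3, beta=607/96

obs 1: x=3 → posterior Inverse-Gamma(23/6, 19/6)
obs 2: x=1 → posterior Inverse-Gamma(13/3, 11/3)
obs 3: x=1/4 → posterior Inverse-Gamma(29/6, 499/96)
obs 4: x=1/2 → posterior Inverse-Gamma(16/3, 607/96)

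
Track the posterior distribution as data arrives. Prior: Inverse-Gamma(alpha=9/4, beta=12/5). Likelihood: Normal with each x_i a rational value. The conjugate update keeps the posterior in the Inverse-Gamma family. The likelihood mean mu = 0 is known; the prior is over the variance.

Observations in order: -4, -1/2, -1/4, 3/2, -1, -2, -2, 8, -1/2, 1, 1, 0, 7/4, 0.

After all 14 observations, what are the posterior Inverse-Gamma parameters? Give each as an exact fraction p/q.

obs 1: x=-4 → posterior Inverse-Gamma(11/4, 52/5)
obs 2: x=-1/2 → posterior Inverse-Gamma(13/4, 421/40)
obs 3: x=-1/4 → posterior Inverse-Gamma(15/4, 1689/160)
obs 4: x=3/2 → posterior Inverse-Gamma(17/4, 1869/160)
obs 5: x=-1 → posterior Inverse-Gamma(19/4, 1949/160)
obs 6: x=-2 → posterior Inverse-Gamma(21/4, 2269/160)
obs 7: x=-2 → posterior Inverse-Gamma(23/4, 2589/160)
obs 8: x=8 → posterior Inverse-Gamma(25/4, 7709/160)
obs 9: x=-1/2 → posterior Inverse-Gamma(27/4, 7729/160)
obs 10: x=1 → posterior Inverse-Gamma(29/4, 7809/160)
obs 11: x=1 → posterior Inverse-Gamma(31/4, 7889/160)
obs 12: x=0 → posterior Inverse-Gamma(33/4, 7889/160)
obs 13: x=7/4 → posterior Inverse-Gamma(35/4, 4067/80)
obs 14: x=0 → posterior Inverse-Gamma(37/4, 4067/80)

alpha=37/4, beta=4067/80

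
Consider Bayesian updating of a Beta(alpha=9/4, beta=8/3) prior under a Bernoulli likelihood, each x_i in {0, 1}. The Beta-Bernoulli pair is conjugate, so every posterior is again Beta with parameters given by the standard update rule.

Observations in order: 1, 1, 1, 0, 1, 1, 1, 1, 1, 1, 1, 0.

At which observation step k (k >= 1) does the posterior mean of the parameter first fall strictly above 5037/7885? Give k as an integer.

k = 3

obs 1: x=1 → posterior Beta(13/4, 8/3)
obs 2: x=1 → posterior Beta(17/4, 8/3)
obs 3: x=1 → posterior Beta(21/4, 8/3)
obs 4: x=0 → posterior Beta(21/4, 11/3)
obs 5: x=1 → posterior Beta(25/4, 11/3)
obs 6: x=1 → posterior Beta(29/4, 11/3)
obs 7: x=1 → posterior Beta(33/4, 11/3)
obs 8: x=1 → posterior Beta(37/4, 11/3)
obs 9: x=1 → posterior Beta(41/4, 11/3)
obs 10: x=1 → posterior Beta(45/4, 11/3)
obs 11: x=1 → posterior Beta(49/4, 11/3)
obs 12: x=0 → posterior Beta(49/4, 14/3)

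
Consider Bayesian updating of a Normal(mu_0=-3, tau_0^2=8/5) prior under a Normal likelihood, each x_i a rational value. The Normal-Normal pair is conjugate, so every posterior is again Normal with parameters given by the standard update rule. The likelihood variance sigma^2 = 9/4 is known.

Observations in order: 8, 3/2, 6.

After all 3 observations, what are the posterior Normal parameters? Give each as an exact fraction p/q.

obs 1: x=8 → posterior Normal(11/7, 72/77)
obs 2: x=3/2 → posterior Normal(169/109, 72/109)
obs 3: x=6 → posterior Normal(361/141, 24/47)

mu_0=361/141, tau_0^2=24/47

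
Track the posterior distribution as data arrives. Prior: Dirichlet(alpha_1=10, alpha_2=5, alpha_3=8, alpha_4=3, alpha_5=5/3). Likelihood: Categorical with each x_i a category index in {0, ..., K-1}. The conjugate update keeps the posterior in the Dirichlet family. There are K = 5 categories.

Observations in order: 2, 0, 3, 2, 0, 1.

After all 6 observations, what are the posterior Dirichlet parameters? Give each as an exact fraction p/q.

alpha_1=12, alpha_2=6, alpha_3=10, alpha_4=4, alpha_5=5/3

obs 1: x=2 → posterior Dirichlet(10, 5, 9, 3, 5/3)
obs 2: x=0 → posterior Dirichlet(11, 5, 9, 3, 5/3)
obs 3: x=3 → posterior Dirichlet(11, 5, 9, 4, 5/3)
obs 4: x=2 → posterior Dirichlet(11, 5, 10, 4, 5/3)
obs 5: x=0 → posterior Dirichlet(12, 5, 10, 4, 5/3)
obs 6: x=1 → posterior Dirichlet(12, 6, 10, 4, 5/3)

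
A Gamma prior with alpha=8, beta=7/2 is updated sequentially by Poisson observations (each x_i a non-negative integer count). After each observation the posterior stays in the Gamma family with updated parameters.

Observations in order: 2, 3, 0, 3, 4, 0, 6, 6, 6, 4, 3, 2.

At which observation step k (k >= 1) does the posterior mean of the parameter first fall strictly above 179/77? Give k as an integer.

obs 1: x=2 → posterior Gamma(10, 9/2)
obs 2: x=3 → posterior Gamma(13, 11/2)
obs 3: x=0 → posterior Gamma(13, 13/2)
obs 4: x=3 → posterior Gamma(16, 15/2)
obs 5: x=4 → posterior Gamma(20, 17/2)
obs 6: x=0 → posterior Gamma(20, 19/2)
obs 7: x=6 → posterior Gamma(26, 21/2)
obs 8: x=6 → posterior Gamma(32, 23/2)
obs 9: x=6 → posterior Gamma(38, 25/2)
obs 10: x=4 → posterior Gamma(42, 27/2)
obs 11: x=3 → posterior Gamma(45, 29/2)
obs 12: x=2 → posterior Gamma(47, 31/2)

k = 2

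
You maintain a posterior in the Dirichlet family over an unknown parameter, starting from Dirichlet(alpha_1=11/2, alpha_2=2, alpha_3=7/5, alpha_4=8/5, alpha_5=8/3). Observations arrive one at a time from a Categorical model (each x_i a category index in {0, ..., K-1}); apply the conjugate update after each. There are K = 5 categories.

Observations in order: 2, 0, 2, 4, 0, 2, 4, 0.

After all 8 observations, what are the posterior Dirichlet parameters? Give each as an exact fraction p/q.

obs 1: x=2 → posterior Dirichlet(11/2, 2, 12/5, 8/5, 8/3)
obs 2: x=0 → posterior Dirichlet(13/2, 2, 12/5, 8/5, 8/3)
obs 3: x=2 → posterior Dirichlet(13/2, 2, 17/5, 8/5, 8/3)
obs 4: x=4 → posterior Dirichlet(13/2, 2, 17/5, 8/5, 11/3)
obs 5: x=0 → posterior Dirichlet(15/2, 2, 17/5, 8/5, 11/3)
obs 6: x=2 → posterior Dirichlet(15/2, 2, 22/5, 8/5, 11/3)
obs 7: x=4 → posterior Dirichlet(15/2, 2, 22/5, 8/5, 14/3)
obs 8: x=0 → posterior Dirichlet(17/2, 2, 22/5, 8/5, 14/3)

alpha_1=17/2, alpha_2=2, alpha_3=22/5, alpha_4=8/5, alpha_5=14/3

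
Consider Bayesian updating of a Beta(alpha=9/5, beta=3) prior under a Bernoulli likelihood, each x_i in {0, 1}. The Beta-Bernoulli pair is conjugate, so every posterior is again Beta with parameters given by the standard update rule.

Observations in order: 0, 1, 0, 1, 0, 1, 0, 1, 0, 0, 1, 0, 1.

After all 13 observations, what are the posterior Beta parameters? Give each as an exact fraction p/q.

obs 1: x=0 → posterior Beta(9/5, 4)
obs 2: x=1 → posterior Beta(14/5, 4)
obs 3: x=0 → posterior Beta(14/5, 5)
obs 4: x=1 → posterior Beta(19/5, 5)
obs 5: x=0 → posterior Beta(19/5, 6)
obs 6: x=1 → posterior Beta(24/5, 6)
obs 7: x=0 → posterior Beta(24/5, 7)
obs 8: x=1 → posterior Beta(29/5, 7)
obs 9: x=0 → posterior Beta(29/5, 8)
obs 10: x=0 → posterior Beta(29/5, 9)
obs 11: x=1 → posterior Beta(34/5, 9)
obs 12: x=0 → posterior Beta(34/5, 10)
obs 13: x=1 → posterior Beta(39/5, 10)

alpha=39/5, beta=10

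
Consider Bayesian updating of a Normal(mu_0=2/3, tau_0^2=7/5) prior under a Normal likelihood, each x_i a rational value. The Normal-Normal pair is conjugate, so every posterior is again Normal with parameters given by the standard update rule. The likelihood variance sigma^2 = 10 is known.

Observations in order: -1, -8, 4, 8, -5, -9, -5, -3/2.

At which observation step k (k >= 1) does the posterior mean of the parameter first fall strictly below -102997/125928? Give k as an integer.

obs 1: x=-1 → posterior Normal(79/171, 70/57)
obs 2: x=-8 → posterior Normal(-89/192, 35/32)
obs 3: x=4 → posterior Normal(-5/213, 70/71)
obs 4: x=8 → posterior Normal(163/234, 35/39)
obs 5: x=-5 → posterior Normal(58/255, 14/17)
obs 6: x=-9 → posterior Normal(-131/276, 35/46)
obs 7: x=-5 → posterior Normal(-236/297, 70/99)
obs 8: x=-3/2 → posterior Normal(-535/636, 35/53)

k = 8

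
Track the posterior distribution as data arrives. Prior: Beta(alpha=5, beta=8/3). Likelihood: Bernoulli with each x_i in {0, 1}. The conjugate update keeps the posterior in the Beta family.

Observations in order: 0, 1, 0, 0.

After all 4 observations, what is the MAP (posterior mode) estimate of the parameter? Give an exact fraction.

obs 1: x=0 → posterior Beta(5, 11/3)
obs 2: x=1 → posterior Beta(6, 11/3)
obs 3: x=0 → posterior Beta(6, 14/3)
obs 4: x=0 → posterior Beta(6, 17/3)

15/29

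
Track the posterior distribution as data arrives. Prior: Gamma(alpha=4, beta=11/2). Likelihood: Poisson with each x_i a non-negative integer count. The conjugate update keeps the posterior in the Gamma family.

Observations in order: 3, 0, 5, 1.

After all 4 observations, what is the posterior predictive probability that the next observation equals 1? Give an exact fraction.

1093377570018683534/3243919932521508681

obs 1: x=3 → posterior Gamma(7, 13/2)
obs 2: x=0 → posterior Gamma(7, 15/2)
obs 3: x=5 → posterior Gamma(12, 17/2)
obs 4: x=1 → posterior Gamma(13, 19/2)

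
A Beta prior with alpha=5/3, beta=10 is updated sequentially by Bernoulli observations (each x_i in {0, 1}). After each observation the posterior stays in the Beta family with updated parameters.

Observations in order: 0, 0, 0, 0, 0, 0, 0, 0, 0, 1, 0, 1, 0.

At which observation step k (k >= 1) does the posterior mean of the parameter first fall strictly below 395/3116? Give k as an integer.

obs 1: x=0 → posterior Beta(5/3, 11)
obs 2: x=0 → posterior Beta(5/3, 12)
obs 3: x=0 → posterior Beta(5/3, 13)
obs 4: x=0 → posterior Beta(5/3, 14)
obs 5: x=0 → posterior Beta(5/3, 15)
obs 6: x=0 → posterior Beta(5/3, 16)
obs 7: x=0 → posterior Beta(5/3, 17)
obs 8: x=0 → posterior Beta(5/3, 18)
obs 9: x=0 → posterior Beta(5/3, 19)
obs 10: x=1 → posterior Beta(8/3, 19)
obs 11: x=0 → posterior Beta(8/3, 20)
obs 12: x=1 → posterior Beta(11/3, 20)
obs 13: x=0 → posterior Beta(11/3, 21)

k = 2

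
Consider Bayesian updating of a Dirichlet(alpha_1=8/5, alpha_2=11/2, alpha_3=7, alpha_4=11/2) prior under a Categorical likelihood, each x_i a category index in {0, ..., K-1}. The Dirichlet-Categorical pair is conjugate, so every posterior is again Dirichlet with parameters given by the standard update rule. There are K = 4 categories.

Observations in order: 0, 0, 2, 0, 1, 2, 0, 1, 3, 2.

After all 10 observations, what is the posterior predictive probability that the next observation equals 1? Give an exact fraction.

obs 1: x=0 → posterior Dirichlet(13/5, 11/2, 7, 11/2)
obs 2: x=0 → posterior Dirichlet(18/5, 11/2, 7, 11/2)
obs 3: x=2 → posterior Dirichlet(18/5, 11/2, 8, 11/2)
obs 4: x=0 → posterior Dirichlet(23/5, 11/2, 8, 11/2)
obs 5: x=1 → posterior Dirichlet(23/5, 13/2, 8, 11/2)
obs 6: x=2 → posterior Dirichlet(23/5, 13/2, 9, 11/2)
obs 7: x=0 → posterior Dirichlet(28/5, 13/2, 9, 11/2)
obs 8: x=1 → posterior Dirichlet(28/5, 15/2, 9, 11/2)
obs 9: x=3 → posterior Dirichlet(28/5, 15/2, 9, 13/2)
obs 10: x=2 → posterior Dirichlet(28/5, 15/2, 10, 13/2)

75/296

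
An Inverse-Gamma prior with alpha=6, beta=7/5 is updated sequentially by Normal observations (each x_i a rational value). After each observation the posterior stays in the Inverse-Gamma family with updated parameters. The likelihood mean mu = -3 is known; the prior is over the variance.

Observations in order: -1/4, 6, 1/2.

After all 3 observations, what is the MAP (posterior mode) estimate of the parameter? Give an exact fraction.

8289/1360

obs 1: x=-1/4 → posterior Inverse-Gamma(13/2, 829/160)
obs 2: x=6 → posterior Inverse-Gamma(7, 7309/160)
obs 3: x=1/2 → posterior Inverse-Gamma(15/2, 8289/160)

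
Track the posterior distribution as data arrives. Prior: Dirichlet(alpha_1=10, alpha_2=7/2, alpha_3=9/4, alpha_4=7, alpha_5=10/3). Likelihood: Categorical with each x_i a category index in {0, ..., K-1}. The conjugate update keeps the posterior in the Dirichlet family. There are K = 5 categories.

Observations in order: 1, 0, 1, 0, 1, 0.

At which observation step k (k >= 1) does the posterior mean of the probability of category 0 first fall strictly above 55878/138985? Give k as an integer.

obs 1: x=1 → posterior Dirichlet(10, 9/2, 9/4, 7, 10/3)
obs 2: x=0 → posterior Dirichlet(11, 9/2, 9/4, 7, 10/3)
obs 3: x=1 → posterior Dirichlet(11, 11/2, 9/4, 7, 10/3)
obs 4: x=0 → posterior Dirichlet(12, 11/2, 9/4, 7, 10/3)
obs 5: x=1 → posterior Dirichlet(12, 13/2, 9/4, 7, 10/3)
obs 6: x=0 → posterior Dirichlet(13, 13/2, 9/4, 7, 10/3)

k = 6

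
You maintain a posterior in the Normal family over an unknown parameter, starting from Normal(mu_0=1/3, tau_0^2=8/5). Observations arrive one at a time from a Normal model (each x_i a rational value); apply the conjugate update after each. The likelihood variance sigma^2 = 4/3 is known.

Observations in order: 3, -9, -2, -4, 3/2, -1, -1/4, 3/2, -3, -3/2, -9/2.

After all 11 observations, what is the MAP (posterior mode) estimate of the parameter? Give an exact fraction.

obs 1: x=3 → posterior Normal(59/33, 8/11)
obs 2: x=-9 → posterior Normal(-103/51, 8/17)
obs 3: x=-2 → posterior Normal(-139/69, 8/23)
obs 4: x=-4 → posterior Normal(-211/87, 8/29)
obs 5: x=3/2 → posterior Normal(-184/105, 8/35)
obs 6: x=-1 → posterior Normal(-202/123, 8/41)
obs 7: x=-1/4 → posterior Normal(-413/282, 8/47)
obs 8: x=3/2 → posterior Normal(-359/318, 8/53)
obs 9: x=-3 → posterior Normal(-467/354, 8/59)
obs 10: x=-3/2 → posterior Normal(-521/390, 8/65)
obs 11: x=-9/2 → posterior Normal(-683/426, 8/71)

-683/426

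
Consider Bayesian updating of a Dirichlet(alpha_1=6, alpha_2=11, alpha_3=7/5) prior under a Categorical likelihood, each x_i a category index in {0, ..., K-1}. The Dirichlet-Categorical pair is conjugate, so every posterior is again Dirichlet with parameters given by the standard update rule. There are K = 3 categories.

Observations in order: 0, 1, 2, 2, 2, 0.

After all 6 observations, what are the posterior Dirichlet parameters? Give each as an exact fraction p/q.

alpha_1=8, alpha_2=12, alpha_3=22/5

obs 1: x=0 → posterior Dirichlet(7, 11, 7/5)
obs 2: x=1 → posterior Dirichlet(7, 12, 7/5)
obs 3: x=2 → posterior Dirichlet(7, 12, 12/5)
obs 4: x=2 → posterior Dirichlet(7, 12, 17/5)
obs 5: x=2 → posterior Dirichlet(7, 12, 22/5)
obs 6: x=0 → posterior Dirichlet(8, 12, 22/5)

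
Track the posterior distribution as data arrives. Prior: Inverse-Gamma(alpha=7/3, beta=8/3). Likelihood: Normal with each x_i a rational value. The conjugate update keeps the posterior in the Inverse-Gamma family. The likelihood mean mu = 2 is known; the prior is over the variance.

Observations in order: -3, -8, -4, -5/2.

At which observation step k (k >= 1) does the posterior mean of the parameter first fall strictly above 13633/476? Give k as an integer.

obs 1: x=-3 → posterior Inverse-Gamma(17/6, 91/6)
obs 2: x=-8 → posterior Inverse-Gamma(10/3, 391/6)
obs 3: x=-4 → posterior Inverse-Gamma(23/6, 499/6)
obs 4: x=-5/2 → posterior Inverse-Gamma(13/3, 2239/24)

k = 3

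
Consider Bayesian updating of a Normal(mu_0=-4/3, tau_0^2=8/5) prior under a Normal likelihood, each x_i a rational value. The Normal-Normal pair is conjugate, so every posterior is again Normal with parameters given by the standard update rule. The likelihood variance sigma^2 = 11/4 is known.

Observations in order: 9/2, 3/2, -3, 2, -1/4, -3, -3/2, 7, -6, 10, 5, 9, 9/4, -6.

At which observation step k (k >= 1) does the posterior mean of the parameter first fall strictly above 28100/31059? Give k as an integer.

obs 1: x=9/2 → posterior Normal(212/261, 88/87)
obs 2: x=3/2 → posterior Normal(356/357, 88/119)
obs 3: x=-3 → posterior Normal(68/453, 88/151)
obs 4: x=2 → posterior Normal(260/549, 88/183)
obs 5: x=-1/4 → posterior Normal(236/645, 88/215)
obs 6: x=-3 → posterior Normal(-4/57, 88/247)
obs 7: x=-3/2 → posterior Normal(-196/837, 88/279)
obs 8: x=7 → posterior Normal(476/933, 88/311)
obs 9: x=-6 → posterior Normal(-100/1029, 88/343)
obs 10: x=10 → posterior Normal(172/225, 88/375)
obs 11: x=5 → posterior Normal(1340/1221, 8/37)
obs 12: x=9 → posterior Normal(2204/1317, 88/439)
obs 13: x=9/4 → posterior Normal(2420/1413, 88/471)
obs 14: x=-6 → posterior Normal(1844/1509, 88/503)

k = 2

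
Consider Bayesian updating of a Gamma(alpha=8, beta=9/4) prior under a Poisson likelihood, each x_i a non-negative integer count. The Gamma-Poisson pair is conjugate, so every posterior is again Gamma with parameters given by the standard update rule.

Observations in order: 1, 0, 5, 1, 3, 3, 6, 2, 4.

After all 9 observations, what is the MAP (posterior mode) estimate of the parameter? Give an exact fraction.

obs 1: x=1 → posterior Gamma(9, 13/4)
obs 2: x=0 → posterior Gamma(9, 17/4)
obs 3: x=5 → posterior Gamma(14, 21/4)
obs 4: x=1 → posterior Gamma(15, 25/4)
obs 5: x=3 → posterior Gamma(18, 29/4)
obs 6: x=3 → posterior Gamma(21, 33/4)
obs 7: x=6 → posterior Gamma(27, 37/4)
obs 8: x=2 → posterior Gamma(29, 41/4)
obs 9: x=4 → posterior Gamma(33, 45/4)

128/45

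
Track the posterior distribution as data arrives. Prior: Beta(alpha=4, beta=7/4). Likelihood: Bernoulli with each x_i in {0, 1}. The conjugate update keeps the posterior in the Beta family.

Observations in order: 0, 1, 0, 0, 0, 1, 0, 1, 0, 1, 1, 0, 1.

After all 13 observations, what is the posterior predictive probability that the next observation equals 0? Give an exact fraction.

7/15

obs 1: x=0 → posterior Beta(4, 11/4)
obs 2: x=1 → posterior Beta(5, 11/4)
obs 3: x=0 → posterior Beta(5, 15/4)
obs 4: x=0 → posterior Beta(5, 19/4)
obs 5: x=0 → posterior Beta(5, 23/4)
obs 6: x=1 → posterior Beta(6, 23/4)
obs 7: x=0 → posterior Beta(6, 27/4)
obs 8: x=1 → posterior Beta(7, 27/4)
obs 9: x=0 → posterior Beta(7, 31/4)
obs 10: x=1 → posterior Beta(8, 31/4)
obs 11: x=1 → posterior Beta(9, 31/4)
obs 12: x=0 → posterior Beta(9, 35/4)
obs 13: x=1 → posterior Beta(10, 35/4)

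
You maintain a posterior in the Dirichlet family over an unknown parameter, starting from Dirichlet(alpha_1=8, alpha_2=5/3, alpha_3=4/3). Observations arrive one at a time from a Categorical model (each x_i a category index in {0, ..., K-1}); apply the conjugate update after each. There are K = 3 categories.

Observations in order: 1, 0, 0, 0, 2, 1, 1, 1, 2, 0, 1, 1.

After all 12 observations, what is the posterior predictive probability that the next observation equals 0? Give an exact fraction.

obs 1: x=1 → posterior Dirichlet(8, 8/3, 4/3)
obs 2: x=0 → posterior Dirichlet(9, 8/3, 4/3)
obs 3: x=0 → posterior Dirichlet(10, 8/3, 4/3)
obs 4: x=0 → posterior Dirichlet(11, 8/3, 4/3)
obs 5: x=2 → posterior Dirichlet(11, 8/3, 7/3)
obs 6: x=1 → posterior Dirichlet(11, 11/3, 7/3)
obs 7: x=1 → posterior Dirichlet(11, 14/3, 7/3)
obs 8: x=1 → posterior Dirichlet(11, 17/3, 7/3)
obs 9: x=2 → posterior Dirichlet(11, 17/3, 10/3)
obs 10: x=0 → posterior Dirichlet(12, 17/3, 10/3)
obs 11: x=1 → posterior Dirichlet(12, 20/3, 10/3)
obs 12: x=1 → posterior Dirichlet(12, 23/3, 10/3)

12/23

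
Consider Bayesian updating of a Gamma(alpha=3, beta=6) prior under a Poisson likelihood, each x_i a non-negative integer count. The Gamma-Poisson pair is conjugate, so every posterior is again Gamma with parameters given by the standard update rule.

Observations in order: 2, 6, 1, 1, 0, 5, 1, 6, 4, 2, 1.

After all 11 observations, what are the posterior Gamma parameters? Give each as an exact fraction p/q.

obs 1: x=2 → posterior Gamma(5, 7)
obs 2: x=6 → posterior Gamma(11, 8)
obs 3: x=1 → posterior Gamma(12, 9)
obs 4: x=1 → posterior Gamma(13, 10)
obs 5: x=0 → posterior Gamma(13, 11)
obs 6: x=5 → posterior Gamma(18, 12)
obs 7: x=1 → posterior Gamma(19, 13)
obs 8: x=6 → posterior Gamma(25, 14)
obs 9: x=4 → posterior Gamma(29, 15)
obs 10: x=2 → posterior Gamma(31, 16)
obs 11: x=1 → posterior Gamma(32, 17)

alpha=32, beta=17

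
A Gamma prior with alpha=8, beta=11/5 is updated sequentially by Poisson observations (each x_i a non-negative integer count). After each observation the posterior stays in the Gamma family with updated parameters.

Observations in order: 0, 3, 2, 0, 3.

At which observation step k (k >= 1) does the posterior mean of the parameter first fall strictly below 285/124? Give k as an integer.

obs 1: x=0 → posterior Gamma(8, 16/5)
obs 2: x=3 → posterior Gamma(11, 21/5)
obs 3: x=2 → posterior Gamma(13, 26/5)
obs 4: x=0 → posterior Gamma(13, 31/5)
obs 5: x=3 → posterior Gamma(16, 36/5)

k = 4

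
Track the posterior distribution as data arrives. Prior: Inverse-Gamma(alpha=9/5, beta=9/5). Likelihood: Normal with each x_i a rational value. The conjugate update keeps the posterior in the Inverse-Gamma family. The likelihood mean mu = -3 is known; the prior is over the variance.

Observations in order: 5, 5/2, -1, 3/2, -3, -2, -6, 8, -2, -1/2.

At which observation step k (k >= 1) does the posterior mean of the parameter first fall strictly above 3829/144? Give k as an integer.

obs 1: x=5 → posterior Inverse-Gamma(23/10, 169/5)
obs 2: x=5/2 → posterior Inverse-Gamma(14/5, 1957/40)
obs 3: x=-1 → posterior Inverse-Gamma(33/10, 2037/40)
obs 4: x=3/2 → posterior Inverse-Gamma(19/5, 1221/20)
obs 5: x=-3 → posterior Inverse-Gamma(43/10, 1221/20)
obs 6: x=-2 → posterior Inverse-Gamma(24/5, 1231/20)
obs 7: x=-6 → posterior Inverse-Gamma(53/10, 1321/20)
obs 8: x=8 → posterior Inverse-Gamma(29/5, 2531/20)
obs 9: x=-2 → posterior Inverse-Gamma(63/10, 2541/20)
obs 10: x=-1/2 → posterior Inverse-Gamma(34/5, 5207/40)

k = 2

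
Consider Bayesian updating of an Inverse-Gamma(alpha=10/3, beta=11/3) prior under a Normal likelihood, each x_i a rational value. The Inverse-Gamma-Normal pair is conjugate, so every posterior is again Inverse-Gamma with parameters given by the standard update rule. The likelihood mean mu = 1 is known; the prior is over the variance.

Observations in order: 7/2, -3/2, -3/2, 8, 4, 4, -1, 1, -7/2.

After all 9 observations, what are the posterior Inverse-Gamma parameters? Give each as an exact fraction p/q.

alpha=47/6, beta=176/3

obs 1: x=7/2 → posterior Inverse-Gamma(23/6, 163/24)
obs 2: x=-3/2 → posterior Inverse-Gamma(13/3, 119/12)
obs 3: x=-3/2 → posterior Inverse-Gamma(29/6, 313/24)
obs 4: x=8 → posterior Inverse-Gamma(16/3, 901/24)
obs 5: x=4 → posterior Inverse-Gamma(35/6, 1009/24)
obs 6: x=4 → posterior Inverse-Gamma(19/3, 1117/24)
obs 7: x=-1 → posterior Inverse-Gamma(41/6, 1165/24)
obs 8: x=1 → posterior Inverse-Gamma(22/3, 1165/24)
obs 9: x=-7/2 → posterior Inverse-Gamma(47/6, 176/3)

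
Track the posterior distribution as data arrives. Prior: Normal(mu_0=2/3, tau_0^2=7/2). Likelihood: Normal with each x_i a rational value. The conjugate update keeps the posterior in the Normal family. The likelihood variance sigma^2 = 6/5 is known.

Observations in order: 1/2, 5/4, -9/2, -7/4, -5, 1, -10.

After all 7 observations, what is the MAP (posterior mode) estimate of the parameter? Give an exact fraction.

-1279/514

obs 1: x=1/2 → posterior Normal(51/94, 42/47)
obs 2: x=5/4 → posterior Normal(277/328, 21/41)
obs 3: x=-9/2 → posterior Normal(-353/468, 14/39)
obs 4: x=-7/4 → posterior Normal(-299/304, 21/76)
obs 5: x=-5 → posterior Normal(-59/34, 42/187)
obs 6: x=1 → posterior Normal(-193/148, 7/37)
obs 7: x=-10 → posterior Normal(-1279/514, 42/257)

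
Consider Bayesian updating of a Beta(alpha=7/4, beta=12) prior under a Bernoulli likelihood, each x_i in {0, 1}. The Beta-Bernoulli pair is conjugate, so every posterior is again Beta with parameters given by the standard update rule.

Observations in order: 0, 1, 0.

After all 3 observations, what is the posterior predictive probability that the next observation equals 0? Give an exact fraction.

obs 1: x=0 → posterior Beta(7/4, 13)
obs 2: x=1 → posterior Beta(11/4, 13)
obs 3: x=0 → posterior Beta(11/4, 14)

56/67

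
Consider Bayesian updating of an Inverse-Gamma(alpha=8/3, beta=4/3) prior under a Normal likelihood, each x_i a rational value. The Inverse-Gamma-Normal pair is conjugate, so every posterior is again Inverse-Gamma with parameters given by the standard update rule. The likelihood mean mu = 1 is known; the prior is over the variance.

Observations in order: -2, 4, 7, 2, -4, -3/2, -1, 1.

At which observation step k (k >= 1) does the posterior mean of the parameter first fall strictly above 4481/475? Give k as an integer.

obs 1: x=-2 → posterior Inverse-Gamma(19/6, 35/6)
obs 2: x=4 → posterior Inverse-Gamma(11/3, 31/3)
obs 3: x=7 → posterior Inverse-Gamma(25/6, 85/3)
obs 4: x=2 → posterior Inverse-Gamma(14/3, 173/6)
obs 5: x=-4 → posterior Inverse-Gamma(31/6, 124/3)
obs 6: x=-3/2 → posterior Inverse-Gamma(17/3, 1067/24)
obs 7: x=-1 → posterior Inverse-Gamma(37/6, 1115/24)
obs 8: x=1 → posterior Inverse-Gamma(20/3, 1115/24)

k = 5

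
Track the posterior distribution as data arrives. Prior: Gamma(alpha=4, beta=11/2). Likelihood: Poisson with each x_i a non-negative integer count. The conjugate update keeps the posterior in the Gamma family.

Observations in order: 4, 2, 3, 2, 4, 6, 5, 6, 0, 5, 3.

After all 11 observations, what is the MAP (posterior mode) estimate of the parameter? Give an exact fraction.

obs 1: x=4 → posterior Gamma(8, 13/2)
obs 2: x=2 → posterior Gamma(10, 15/2)
obs 3: x=3 → posterior Gamma(13, 17/2)
obs 4: x=2 → posterior Gamma(15, 19/2)
obs 5: x=4 → posterior Gamma(19, 21/2)
obs 6: x=6 → posterior Gamma(25, 23/2)
obs 7: x=5 → posterior Gamma(30, 25/2)
obs 8: x=6 → posterior Gamma(36, 27/2)
obs 9: x=0 → posterior Gamma(36, 29/2)
obs 10: x=5 → posterior Gamma(41, 31/2)
obs 11: x=3 → posterior Gamma(44, 33/2)

86/33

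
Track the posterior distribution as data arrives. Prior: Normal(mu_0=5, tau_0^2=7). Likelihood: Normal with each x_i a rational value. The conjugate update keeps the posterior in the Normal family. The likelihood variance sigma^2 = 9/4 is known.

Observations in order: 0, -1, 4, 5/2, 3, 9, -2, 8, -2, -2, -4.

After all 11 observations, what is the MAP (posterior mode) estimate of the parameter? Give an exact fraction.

obs 1: x=0 → posterior Normal(45/37, 63/37)
obs 2: x=-1 → posterior Normal(17/65, 63/65)
obs 3: x=4 → posterior Normal(43/31, 21/31)
obs 4: x=5/2 → posterior Normal(199/121, 63/121)
obs 5: x=3 → posterior Normal(283/149, 63/149)
obs 6: x=9 → posterior Normal(535/177, 21/59)
obs 7: x=-2 → posterior Normal(479/205, 63/205)
obs 8: x=8 → posterior Normal(703/233, 63/233)
obs 9: x=-2 → posterior Normal(647/261, 7/29)
obs 10: x=-2 → posterior Normal(591/289, 63/289)
obs 11: x=-4 → posterior Normal(479/317, 63/317)

479/317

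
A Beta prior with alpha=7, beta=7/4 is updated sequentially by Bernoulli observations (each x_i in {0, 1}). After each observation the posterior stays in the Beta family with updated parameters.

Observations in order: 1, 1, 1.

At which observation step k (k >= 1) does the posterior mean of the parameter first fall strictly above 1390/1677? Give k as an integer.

obs 1: x=1 → posterior Beta(8, 7/4)
obs 2: x=1 → posterior Beta(9, 7/4)
obs 3: x=1 → posterior Beta(10, 7/4)

k = 2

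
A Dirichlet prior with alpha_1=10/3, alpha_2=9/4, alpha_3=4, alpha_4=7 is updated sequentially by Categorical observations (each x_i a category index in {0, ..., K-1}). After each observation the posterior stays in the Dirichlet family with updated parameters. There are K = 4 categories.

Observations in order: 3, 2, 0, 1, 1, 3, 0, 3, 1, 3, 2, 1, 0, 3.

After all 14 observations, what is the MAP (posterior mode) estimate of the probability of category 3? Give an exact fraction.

12/29

obs 1: x=3 → posterior Dirichlet(10/3, 9/4, 4, 8)
obs 2: x=2 → posterior Dirichlet(10/3, 9/4, 5, 8)
obs 3: x=0 → posterior Dirichlet(13/3, 9/4, 5, 8)
obs 4: x=1 → posterior Dirichlet(13/3, 13/4, 5, 8)
obs 5: x=1 → posterior Dirichlet(13/3, 17/4, 5, 8)
obs 6: x=3 → posterior Dirichlet(13/3, 17/4, 5, 9)
obs 7: x=0 → posterior Dirichlet(16/3, 17/4, 5, 9)
obs 8: x=3 → posterior Dirichlet(16/3, 17/4, 5, 10)
obs 9: x=1 → posterior Dirichlet(16/3, 21/4, 5, 10)
obs 10: x=3 → posterior Dirichlet(16/3, 21/4, 5, 11)
obs 11: x=2 → posterior Dirichlet(16/3, 21/4, 6, 11)
obs 12: x=1 → posterior Dirichlet(16/3, 25/4, 6, 11)
obs 13: x=0 → posterior Dirichlet(19/3, 25/4, 6, 11)
obs 14: x=3 → posterior Dirichlet(19/3, 25/4, 6, 12)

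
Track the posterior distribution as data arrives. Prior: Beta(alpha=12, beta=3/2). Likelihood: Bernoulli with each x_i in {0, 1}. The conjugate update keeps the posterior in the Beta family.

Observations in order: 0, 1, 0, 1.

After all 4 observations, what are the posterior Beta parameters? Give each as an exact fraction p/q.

alpha=14, beta=7/2

obs 1: x=0 → posterior Beta(12, 5/2)
obs 2: x=1 → posterior Beta(13, 5/2)
obs 3: x=0 → posterior Beta(13, 7/2)
obs 4: x=1 → posterior Beta(14, 7/2)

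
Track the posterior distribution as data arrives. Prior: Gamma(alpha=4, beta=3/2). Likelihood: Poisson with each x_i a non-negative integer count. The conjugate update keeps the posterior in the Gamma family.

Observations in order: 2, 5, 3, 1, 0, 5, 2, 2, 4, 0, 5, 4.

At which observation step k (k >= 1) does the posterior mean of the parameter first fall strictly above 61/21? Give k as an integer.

k = 2

obs 1: x=2 → posterior Gamma(6, 5/2)
obs 2: x=5 → posterior Gamma(11, 7/2)
obs 3: x=3 → posterior Gamma(14, 9/2)
obs 4: x=1 → posterior Gamma(15, 11/2)
obs 5: x=0 → posterior Gamma(15, 13/2)
obs 6: x=5 → posterior Gamma(20, 15/2)
obs 7: x=2 → posterior Gamma(22, 17/2)
obs 8: x=2 → posterior Gamma(24, 19/2)
obs 9: x=4 → posterior Gamma(28, 21/2)
obs 10: x=0 → posterior Gamma(28, 23/2)
obs 11: x=5 → posterior Gamma(33, 25/2)
obs 12: x=4 → posterior Gamma(37, 27/2)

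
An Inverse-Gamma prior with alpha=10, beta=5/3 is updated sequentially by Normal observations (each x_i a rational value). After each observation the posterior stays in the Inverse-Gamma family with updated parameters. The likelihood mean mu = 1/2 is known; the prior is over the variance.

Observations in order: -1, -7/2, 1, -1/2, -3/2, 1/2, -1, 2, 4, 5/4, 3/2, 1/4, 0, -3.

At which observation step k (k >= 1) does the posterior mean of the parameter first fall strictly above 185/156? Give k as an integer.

obs 1: x=-1 → posterior Inverse-Gamma(21/2, 67/24)
obs 2: x=-7/2 → posterior Inverse-Gamma(11, 259/24)
obs 3: x=1 → posterior Inverse-Gamma(23/2, 131/12)
obs 4: x=-1/2 → posterior Inverse-Gamma(12, 137/12)
obs 5: x=-3/2 → posterior Inverse-Gamma(25/2, 161/12)
obs 6: x=1/2 → posterior Inverse-Gamma(13, 161/12)
obs 7: x=-1 → posterior Inverse-Gamma(27/2, 349/24)
obs 8: x=2 → posterior Inverse-Gamma(14, 47/3)
obs 9: x=4 → posterior Inverse-Gamma(29/2, 523/24)
obs 10: x=5/4 → posterior Inverse-Gamma(15, 2119/96)
obs 11: x=3/2 → posterior Inverse-Gamma(31/2, 2167/96)
obs 12: x=1/4 → posterior Inverse-Gamma(16, 1085/48)
obs 13: x=0 → posterior Inverse-Gamma(33/2, 1091/48)
obs 14: x=-3 → posterior Inverse-Gamma(17, 1385/48)

k = 8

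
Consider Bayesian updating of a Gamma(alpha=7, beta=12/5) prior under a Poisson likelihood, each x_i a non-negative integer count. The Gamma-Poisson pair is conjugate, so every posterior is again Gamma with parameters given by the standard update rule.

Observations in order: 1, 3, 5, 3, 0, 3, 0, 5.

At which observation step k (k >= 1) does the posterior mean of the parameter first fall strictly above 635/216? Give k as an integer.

obs 1: x=1 → posterior Gamma(8, 17/5)
obs 2: x=3 → posterior Gamma(11, 22/5)
obs 3: x=5 → posterior Gamma(16, 27/5)
obs 4: x=3 → posterior Gamma(19, 32/5)
obs 5: x=0 → posterior Gamma(19, 37/5)
obs 6: x=3 → posterior Gamma(22, 42/5)
obs 7: x=0 → posterior Gamma(22, 47/5)
obs 8: x=5 → posterior Gamma(27, 52/5)

k = 3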